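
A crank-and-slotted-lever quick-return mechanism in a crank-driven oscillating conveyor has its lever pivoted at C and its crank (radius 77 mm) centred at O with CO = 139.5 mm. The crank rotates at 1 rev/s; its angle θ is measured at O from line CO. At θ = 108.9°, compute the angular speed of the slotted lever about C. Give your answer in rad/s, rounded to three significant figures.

ω = 6.283 rad/s (from 1 rev/s).
Crank pin A relative to C: A = (d + r cosθ, r sinθ); lever angle φ = atan2(r sinθ, d + r cosθ).
Differentiating tanφ: φ̇ = rω(d cosθ + r)/(d² + r² + 2dr cosθ).
d² + r² + 2dr cosθ = |CA|² = 0.0184305 m²;  d cosθ + r = +0.031814 m.
|ω_lever| = |0.077·6.283·+0.031814| / 0.0184305 = 0.83511 rad/s.

0.835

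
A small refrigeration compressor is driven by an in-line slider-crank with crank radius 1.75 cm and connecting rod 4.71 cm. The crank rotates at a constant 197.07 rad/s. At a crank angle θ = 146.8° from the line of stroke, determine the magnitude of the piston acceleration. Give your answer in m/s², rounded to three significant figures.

458

ω = 197.1 rad/s
x(θ) = r cosθ + √(L² − r² sin²θ); with ω constant, a = ω²·d²x/dθ².
d²x/dθ² = −r cosθ − r²(cos2θ)/√u − r⁴ sin²2θ/(4u^{3/2}),  u = L² − r² sin²θ = 0.00212659 m².
Substituting r = 0.0175 m, L = 0.0471 m, θ = 146.8°: d²x/dθ² = +0.011784 m.
a = ω²·d²x/dθ² = (197.1)²·(+0.011784) = +457.65 m/s²;  |a| = 457.65 m/s².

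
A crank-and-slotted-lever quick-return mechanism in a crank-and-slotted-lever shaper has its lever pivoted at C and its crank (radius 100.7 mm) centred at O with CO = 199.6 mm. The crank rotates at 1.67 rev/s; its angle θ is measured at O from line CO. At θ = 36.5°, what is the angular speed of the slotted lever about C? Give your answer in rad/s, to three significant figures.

ω = 10.49 rad/s (from 1.67 rev/s).
Crank pin A relative to C: A = (d + r cosθ, r sinθ); lever angle φ = atan2(r sinθ, d + r cosθ).
Differentiating tanφ: φ̇ = rω(d cosθ + r)/(d² + r² + 2dr cosθ).
d² + r² + 2dr cosθ = |CA|² = 0.0822952 m²;  d cosθ + r = +0.26115 m.
|ω_lever| = |0.1007·10.49·+0.26115| / 0.0822952 = 3.3531 rad/s.

3.35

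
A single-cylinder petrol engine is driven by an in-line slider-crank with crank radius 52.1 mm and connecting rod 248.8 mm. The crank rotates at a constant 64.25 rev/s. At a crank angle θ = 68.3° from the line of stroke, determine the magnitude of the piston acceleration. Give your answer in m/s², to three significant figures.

ω = 2π·64.2 = 403.7 rad/s
x(θ) = r cosθ + √(L² − r² sin²θ); with ω constant, a = ω²·d²x/dθ².
d²x/dθ² = −r cosθ − r²(cos2θ)/√u − r⁴ sin²2θ/(4u^{3/2}),  u = L² − r² sin²θ = 0.0595581 m².
Substituting r = 0.0521 m, L = 0.2488 m, θ = 68.3°: d²x/dθ² = -0.011242 m.
a = ω²·d²x/dθ² = (403.7)²·(-0.011242) = -1832.1 m/s²;  |a| = 1832.1 m/s².

1830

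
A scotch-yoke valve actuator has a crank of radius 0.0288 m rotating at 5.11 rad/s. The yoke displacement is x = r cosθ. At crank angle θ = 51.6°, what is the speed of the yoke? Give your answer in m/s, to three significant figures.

ω = 5.11 rad/s
x = r cosθ ⇒ ẋ = −rω sinθ.
|v| = rω|sinθ| = 0.0288·5.11·|sin 51.6°| = 0.11533 m/s.

0.115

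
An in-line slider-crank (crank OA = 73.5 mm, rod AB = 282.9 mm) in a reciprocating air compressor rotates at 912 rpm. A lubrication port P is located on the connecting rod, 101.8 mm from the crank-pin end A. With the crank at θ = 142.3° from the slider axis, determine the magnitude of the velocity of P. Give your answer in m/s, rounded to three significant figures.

ω = 95.5 rad/s.  Crank-pin speed |V_A| = rω = 7.0196 m/s, perpendicular to OA.
Rod angle: sinφ = −(r/L) sinθ ⇒ φ = -9.142°; ω_rod = −rω cosθ/√(L²−r²sin²θ) = +19.885 rad/s.
V_P = V_A + ω_rod × AP, with AP = 0.1018 m along the rod.
Components: V_Px = −rω sinθ − a·ω_rod·sinφ = -3.971 m/s;  V_Py = rω cosθ + a·ω_rod·cosφ = -3.5555 m/s.
|V_P| = √(V_Px² + V_Py²) = 5.3301 m/s.

5.33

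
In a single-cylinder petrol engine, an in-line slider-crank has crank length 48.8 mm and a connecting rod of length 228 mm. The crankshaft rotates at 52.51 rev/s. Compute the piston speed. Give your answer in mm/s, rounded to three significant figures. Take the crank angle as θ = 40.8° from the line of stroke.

ω = 2π·52.5 = 329.9 rad/s
For an in-line slider-crank, x = r cosθ + √(L² − r² sin²θ), so v = −rω sinθ·[1 + r cosθ/√(L² − r² sin²θ)].
With r = 0.0488 m, L = 0.228 m, θ = 40.8°: √(L² − r² sin²θ) = 0.22576 m.
v = −0.0488·329.9·0.65342·[1 + 0.0488·0.75700/0.22576] = -12.242 m/s.
|v| = 12.242 m/s = 12242 mm/s.

12200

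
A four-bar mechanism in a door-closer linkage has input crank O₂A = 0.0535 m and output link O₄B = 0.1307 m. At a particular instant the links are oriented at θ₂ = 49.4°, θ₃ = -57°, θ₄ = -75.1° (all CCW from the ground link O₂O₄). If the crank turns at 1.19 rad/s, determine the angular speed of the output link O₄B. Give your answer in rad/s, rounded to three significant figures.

ω₂ = 1.19 rad/s
Differentiating the loop-closure r₂e^{iθ₂}+r₃e^{iθ₃}=r₁+r₄e^{iθ₄} gives r₂ω₂e^{iθ₂}+r₃ω₃e^{iθ₃}=r₄ω₄e^{iθ₄}.
Eliminating the other unknown: ω₄ = r₂ω₂ sin(θ₂−θ₃) / [r₄ sin(θ₄−θ₃)].
Numerator sine = +0.95931; denominator sine = -0.31068.
Result = 0.0535·1.19·(+0.95931) / (0.1307·(-0.31068)) = -1.5041 rad/s; magnitude 1.5041 rad/s.

1.50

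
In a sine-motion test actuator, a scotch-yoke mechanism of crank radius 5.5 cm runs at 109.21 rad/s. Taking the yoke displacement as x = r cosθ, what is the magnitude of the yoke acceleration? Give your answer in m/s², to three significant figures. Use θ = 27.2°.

ω = 109.2 rad/s
x = r cosθ ⇒ ẍ = −rω² cosθ (ω constant).
|a| = rω²|cosθ| = 0.055·(109.2)²·|cos 27.2°| = 583.44 m/s².

583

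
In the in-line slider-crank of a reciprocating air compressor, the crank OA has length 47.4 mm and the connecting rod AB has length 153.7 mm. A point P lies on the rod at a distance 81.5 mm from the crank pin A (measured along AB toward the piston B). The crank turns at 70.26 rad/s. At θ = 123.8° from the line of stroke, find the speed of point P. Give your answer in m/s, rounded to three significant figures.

ω = 70.26 rad/s.  Crank-pin speed |V_A| = rω = 3.3303 m/s, perpendicular to OA.
Rod angle: sinφ = −(r/L) sinθ ⇒ φ = -14.849°; ω_rod = −rω cosθ/√(L²−r²sin²θ) = +12.47 rad/s.
V_P = V_A + ω_rod × AP, with AP = 0.0815 m along the rod.
Components: V_Px = −rω sinθ − a·ω_rod·sinφ = -2.507 m/s;  V_Py = rω cosθ + a·ω_rod·cosφ = -0.87027 m/s.
|V_P| = √(V_Px² + V_Py²) = 2.6538 m/s.

2.65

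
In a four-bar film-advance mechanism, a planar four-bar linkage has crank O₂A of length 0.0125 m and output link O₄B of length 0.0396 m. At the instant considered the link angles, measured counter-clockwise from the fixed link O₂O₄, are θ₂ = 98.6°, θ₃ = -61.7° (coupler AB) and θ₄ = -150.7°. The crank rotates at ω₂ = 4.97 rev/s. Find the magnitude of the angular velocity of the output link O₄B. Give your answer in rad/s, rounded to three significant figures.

3.32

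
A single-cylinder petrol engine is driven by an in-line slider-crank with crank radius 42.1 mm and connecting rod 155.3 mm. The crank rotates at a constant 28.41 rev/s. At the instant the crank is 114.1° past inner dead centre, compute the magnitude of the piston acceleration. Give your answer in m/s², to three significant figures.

794

ω = 2π·28.4 = 178.5 rad/s
x(θ) = r cosθ + √(L² − r² sin²θ); with ω constant, a = ω²·d²x/dθ².
d²x/dθ² = −r cosθ − r²(cos2θ)/√u − r⁴ sin²2θ/(4u^{3/2}),  u = L² − r² sin²θ = 0.0226412 m².
Substituting r = 0.0421 m, L = 0.1553 m, θ = 114.1°: d²x/dθ² = +0.024914 m.
a = ω²·d²x/dθ² = (178.5)²·(+0.024914) = +793.86 m/s²;  |a| = 793.86 m/s².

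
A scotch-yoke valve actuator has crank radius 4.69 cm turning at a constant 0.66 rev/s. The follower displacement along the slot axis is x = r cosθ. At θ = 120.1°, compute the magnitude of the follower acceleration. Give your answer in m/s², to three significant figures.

0.404

ω = 4.147 rad/s (from 0.66 rev/s).
x = r cosθ ⇒ ẍ = −rω² cosθ (ω constant).
|a| = rω²|cosθ| = 0.0469·(4.147)²·|cos 120.1°| = 0.40448 m/s².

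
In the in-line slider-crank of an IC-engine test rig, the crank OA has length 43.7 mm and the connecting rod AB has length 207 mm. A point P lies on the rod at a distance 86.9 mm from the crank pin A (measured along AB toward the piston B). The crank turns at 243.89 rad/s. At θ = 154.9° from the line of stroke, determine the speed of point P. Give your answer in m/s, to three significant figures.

ω = 243.9 rad/s.  Crank-pin speed |V_A| = rω = 10.658 m/s, perpendicular to OA.
Rod angle: sinφ = −(r/L) sinθ ⇒ φ = -5.138°; ω_rod = −rω cosθ/√(L²−r²sin²θ) = +46.814 rad/s.
V_P = V_A + ω_rod × AP, with AP = 0.0869 m along the rod.
Components: V_Px = −rω sinθ − a·ω_rod·sinφ = -4.1568 m/s;  V_Py = rω cosθ + a·ω_rod·cosφ = -5.5998 m/s.
|V_P| = √(V_Px² + V_Py²) = 6.974 m/s.

6.97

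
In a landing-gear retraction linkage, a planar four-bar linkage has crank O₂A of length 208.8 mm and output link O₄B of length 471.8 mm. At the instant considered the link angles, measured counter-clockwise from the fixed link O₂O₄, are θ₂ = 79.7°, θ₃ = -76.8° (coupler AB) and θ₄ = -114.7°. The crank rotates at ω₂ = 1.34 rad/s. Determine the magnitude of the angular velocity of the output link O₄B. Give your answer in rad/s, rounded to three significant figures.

0.385

ω₂ = 1.34 rad/s
Differentiating the loop-closure r₂e^{iθ₂}+r₃e^{iθ₃}=r₁+r₄e^{iθ₄} gives r₂ω₂e^{iθ₂}+r₃ω₃e^{iθ₃}=r₄ω₄e^{iθ₄}.
Eliminating the other unknown: ω₄ = r₂ω₂ sin(θ₂−θ₃) / [r₄ sin(θ₄−θ₃)].
Numerator sine = +0.39875; denominator sine = -0.61429.
Result = 0.2088·1.34·(+0.39875) / (0.4718·(-0.61429)) = -0.38495 rad/s; magnitude 0.38495 rad/s.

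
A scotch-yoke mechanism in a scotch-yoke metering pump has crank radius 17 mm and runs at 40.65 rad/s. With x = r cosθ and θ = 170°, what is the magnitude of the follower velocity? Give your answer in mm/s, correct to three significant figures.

ω = 40.65 rad/s
x = r cosθ ⇒ ẋ = −rω sinθ.
|v| = rω|sinθ| = 0.017·40.65·|sin 170°| = 0.12 m/s = 120 mm/s.

120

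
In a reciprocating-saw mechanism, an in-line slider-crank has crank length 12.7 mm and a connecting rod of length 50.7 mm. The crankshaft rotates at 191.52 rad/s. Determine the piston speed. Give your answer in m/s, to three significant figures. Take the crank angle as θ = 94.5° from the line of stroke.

ω = 191.5 rad/s
For an in-line slider-crank, x = r cosθ + √(L² − r² sin²θ), so v = −rω sinθ·[1 + r cosθ/√(L² − r² sin²θ)].
With r = 0.0127 m, L = 0.0507 m, θ = 94.5°: √(L² − r² sin²θ) = 0.049094 m.
v = −0.0127·191.5·0.99692·[1 + 0.0127·-0.07846/0.049094] = -2.3756 m/s.
|v| = 2.3756 m/s.

2.38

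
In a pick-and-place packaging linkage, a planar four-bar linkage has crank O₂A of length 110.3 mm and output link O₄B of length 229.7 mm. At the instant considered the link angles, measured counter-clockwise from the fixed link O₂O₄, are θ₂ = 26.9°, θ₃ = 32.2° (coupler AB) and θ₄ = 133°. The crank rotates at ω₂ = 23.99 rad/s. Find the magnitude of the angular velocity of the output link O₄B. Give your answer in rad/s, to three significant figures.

1.08

ω₂ = 23.99 rad/s
Differentiating the loop-closure r₂e^{iθ₂}+r₃e^{iθ₃}=r₁+r₄e^{iθ₄} gives r₂ω₂e^{iθ₂}+r₃ω₃e^{iθ₃}=r₄ω₄e^{iθ₄}.
Eliminating the other unknown: ω₄ = r₂ω₂ sin(θ₂−θ₃) / [r₄ sin(θ₄−θ₃)].
Numerator sine = -0.09237; denominator sine = +0.98229.
Result = 0.1103·23.99·(-0.09237) / (0.2297·(+0.98229)) = -1.0833 rad/s; magnitude 1.0833 rad/s.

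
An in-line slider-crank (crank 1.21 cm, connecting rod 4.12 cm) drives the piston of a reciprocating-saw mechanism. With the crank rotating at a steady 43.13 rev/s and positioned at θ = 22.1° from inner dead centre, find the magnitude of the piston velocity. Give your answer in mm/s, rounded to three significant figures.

ω = 2π·43.1 = 271 rad/s
For an in-line slider-crank, x = r cosθ + √(L² − r² sin²θ), so v = −rω sinθ·[1 + r cosθ/√(L² − r² sin²θ)].
With r = 0.0121 m, L = 0.0412 m, θ = 22.1°: √(L² − r² sin²θ) = 0.040948 m.
v = −0.0121·271·0.37622·[1 + 0.0121·0.92653/0.040948] = -1.5714 m/s.
|v| = 1.5714 m/s = 1571.4 mm/s.

1570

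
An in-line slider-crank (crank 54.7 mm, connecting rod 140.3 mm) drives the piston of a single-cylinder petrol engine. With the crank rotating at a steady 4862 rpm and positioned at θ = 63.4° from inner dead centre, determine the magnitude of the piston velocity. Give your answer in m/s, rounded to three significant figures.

29.5

ω = 2π·4862/60 = 509.1 rad/s
For an in-line slider-crank, x = r cosθ + √(L² − r² sin²θ), so v = −rω sinθ·[1 + r cosθ/√(L² − r² sin²θ)].
With r = 0.0547 m, L = 0.1403 m, θ = 63.4°: √(L² − r² sin²θ) = 0.1315 m.
v = −0.0547·509.1·0.89415·[1 + 0.0547·0.44776/0.1315] = -29.541 m/s.
|v| = 29.541 m/s.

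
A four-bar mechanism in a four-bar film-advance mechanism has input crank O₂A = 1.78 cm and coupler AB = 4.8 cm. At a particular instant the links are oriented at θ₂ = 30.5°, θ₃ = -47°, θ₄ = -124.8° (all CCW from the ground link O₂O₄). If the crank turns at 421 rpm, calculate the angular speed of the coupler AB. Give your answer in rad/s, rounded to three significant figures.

6.99

ω₂ = 44.09 rad/s (from 421 rpm).
Differentiating the loop-closure r₂e^{iθ₂}+r₃e^{iθ₃}=r₁+r₄e^{iθ₄} gives r₂ω₂e^{iθ₂}+r₃ω₃e^{iθ₃}=r₄ω₄e^{iθ₄}.
Eliminating the other unknown: ω₃ = r₂ω₂ sin(θ₄−θ₂) / [r₃ sin(θ₃−θ₄)].
Numerator sine = -0.41787; denominator sine = +0.97742.
Result = 0.0178·44.09·(-0.41787) / (0.048·(+0.97742)) = -6.9895 rad/s; magnitude 6.9895 rad/s.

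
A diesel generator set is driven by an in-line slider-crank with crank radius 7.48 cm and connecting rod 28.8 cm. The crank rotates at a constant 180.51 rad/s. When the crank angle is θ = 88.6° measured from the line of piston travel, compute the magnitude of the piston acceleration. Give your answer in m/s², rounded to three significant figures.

595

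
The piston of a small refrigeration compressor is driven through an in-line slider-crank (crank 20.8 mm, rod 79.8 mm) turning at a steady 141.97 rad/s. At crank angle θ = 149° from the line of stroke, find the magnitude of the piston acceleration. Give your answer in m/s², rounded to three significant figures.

306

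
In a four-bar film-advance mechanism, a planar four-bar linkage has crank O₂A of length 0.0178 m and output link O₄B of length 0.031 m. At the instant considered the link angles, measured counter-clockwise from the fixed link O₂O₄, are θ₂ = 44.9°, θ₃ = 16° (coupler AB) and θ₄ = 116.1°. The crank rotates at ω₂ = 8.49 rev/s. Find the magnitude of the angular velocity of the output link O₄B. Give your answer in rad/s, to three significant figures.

15.0

ω₂ = 53.34 rad/s (from 8.49 rev/s).
Differentiating the loop-closure r₂e^{iθ₂}+r₃e^{iθ₃}=r₁+r₄e^{iθ₄} gives r₂ω₂e^{iθ₂}+r₃ω₃e^{iθ₃}=r₄ω₄e^{iθ₄}.
Eliminating the other unknown: ω₄ = r₂ω₂ sin(θ₂−θ₃) / [r₄ sin(θ₄−θ₃)].
Numerator sine = +0.48328; denominator sine = +0.98450.
Result = 0.0178·53.34·(+0.48328) / (0.031·(+0.98450)) = +15.036 rad/s; magnitude 15.036 rad/s.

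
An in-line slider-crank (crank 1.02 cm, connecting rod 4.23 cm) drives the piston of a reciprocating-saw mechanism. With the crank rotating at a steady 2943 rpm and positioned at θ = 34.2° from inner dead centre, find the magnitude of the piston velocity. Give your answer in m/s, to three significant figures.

2.12

ω = 2π·2943/60 = 308.2 rad/s
For an in-line slider-crank, x = r cosθ + √(L² − r² sin²θ), so v = −rω sinθ·[1 + r cosθ/√(L² − r² sin²θ)].
With r = 0.0102 m, L = 0.0423 m, θ = 34.2°: √(L² − r² sin²θ) = 0.04191 m.
v = −0.0102·308.2·0.56208·[1 + 0.0102·0.82708/0.04191] = -2.1226 m/s.
|v| = 2.1226 m/s.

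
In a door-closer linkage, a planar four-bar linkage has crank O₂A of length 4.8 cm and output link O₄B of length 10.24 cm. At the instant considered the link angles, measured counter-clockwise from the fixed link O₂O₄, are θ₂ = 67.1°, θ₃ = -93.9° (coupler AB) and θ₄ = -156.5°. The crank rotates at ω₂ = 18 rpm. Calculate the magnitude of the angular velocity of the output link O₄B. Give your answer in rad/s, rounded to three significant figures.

ω₂ = 1.885 rad/s (from 18 rpm).
Differentiating the loop-closure r₂e^{iθ₂}+r₃e^{iθ₃}=r₁+r₄e^{iθ₄} gives r₂ω₂e^{iθ₂}+r₃ω₃e^{iθ₃}=r₄ω₄e^{iθ₄}.
Eliminating the other unknown: ω₄ = r₂ω₂ sin(θ₂−θ₃) / [r₄ sin(θ₄−θ₃)].
Numerator sine = +0.32557; denominator sine = -0.88782.
Result = 0.048·1.885·(+0.32557) / (0.1024·(-0.88782)) = -0.32401 rad/s; magnitude 0.32401 rad/s.

0.324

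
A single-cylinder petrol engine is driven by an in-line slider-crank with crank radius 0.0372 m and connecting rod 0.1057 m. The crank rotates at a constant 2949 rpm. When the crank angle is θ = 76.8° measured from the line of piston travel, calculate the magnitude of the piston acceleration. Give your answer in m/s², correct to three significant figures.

371

ω = 2π·2949/60 = 308.8 rad/s
x(θ) = r cosθ + √(L² − r² sin²θ); with ω constant, a = ω²·d²x/dθ².
d²x/dθ² = −r cosθ − r²(cos2θ)/√u − r⁴ sin²2θ/(4u^{3/2}),  u = L² − r² sin²θ = 0.00986081 m².
Substituting r = 0.0372 m, L = 0.1057 m, θ = 76.8°: d²x/dθ² = +0.0038911 m.
a = ω²·d²x/dθ² = (308.8)²·(+0.0038911) = +371.09 m/s²;  |a| = 371.09 m/s².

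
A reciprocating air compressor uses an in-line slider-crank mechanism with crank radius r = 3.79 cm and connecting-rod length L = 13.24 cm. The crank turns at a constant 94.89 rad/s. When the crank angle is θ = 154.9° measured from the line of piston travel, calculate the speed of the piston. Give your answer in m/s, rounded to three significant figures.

ω = 94.89 rad/s
For an in-line slider-crank, x = r cosθ + √(L² − r² sin²θ), so v = −rω sinθ·[1 + r cosθ/√(L² − r² sin²θ)].
With r = 0.0379 m, L = 0.1324 m, θ = 154.9°: √(L² − r² sin²θ) = 0.13142 m.
v = −0.0379·94.89·0.42420·[1 + 0.0379·-0.90557/0.13142] = -1.1272 m/s.
|v| = 1.1272 m/s.

1.13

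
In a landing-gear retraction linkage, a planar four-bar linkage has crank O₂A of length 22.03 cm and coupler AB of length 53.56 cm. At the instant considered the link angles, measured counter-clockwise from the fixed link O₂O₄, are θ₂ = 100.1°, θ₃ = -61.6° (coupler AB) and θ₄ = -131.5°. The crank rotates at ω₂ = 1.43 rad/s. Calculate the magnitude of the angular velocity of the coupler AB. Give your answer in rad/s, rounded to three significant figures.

ω₂ = 1.43 rad/s
Differentiating the loop-closure r₂e^{iθ₂}+r₃e^{iθ₃}=r₁+r₄e^{iθ₄} gives r₂ω₂e^{iθ₂}+r₃ω₃e^{iθ₃}=r₄ω₄e^{iθ₄}.
Eliminating the other unknown: ω₃ = r₂ω₂ sin(θ₄−θ₂) / [r₃ sin(θ₃−θ₄)].
Numerator sine = +0.78369; denominator sine = +0.93909.
Result = 0.2203·1.43·(+0.78369) / (0.5356·(+0.93909)) = +0.49085 rad/s; magnitude 0.49085 rad/s.

0.491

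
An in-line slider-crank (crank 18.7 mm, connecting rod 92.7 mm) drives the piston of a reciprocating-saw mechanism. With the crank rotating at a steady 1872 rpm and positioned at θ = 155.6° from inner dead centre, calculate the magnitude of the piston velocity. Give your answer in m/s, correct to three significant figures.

ω = 2π·1872/60 = 196 rad/s
For an in-line slider-crank, x = r cosθ + √(L² − r² sin²θ), so v = −rω sinθ·[1 + r cosθ/√(L² − r² sin²θ)].
With r = 0.0187 m, L = 0.0927 m, θ = 155.6°: √(L² − r² sin²θ) = 0.092378 m.
v = −0.0187·196·0.41310·[1 + 0.0187·-0.91068/0.092378] = -1.2352 m/s.
|v| = 1.2352 m/s.

1.24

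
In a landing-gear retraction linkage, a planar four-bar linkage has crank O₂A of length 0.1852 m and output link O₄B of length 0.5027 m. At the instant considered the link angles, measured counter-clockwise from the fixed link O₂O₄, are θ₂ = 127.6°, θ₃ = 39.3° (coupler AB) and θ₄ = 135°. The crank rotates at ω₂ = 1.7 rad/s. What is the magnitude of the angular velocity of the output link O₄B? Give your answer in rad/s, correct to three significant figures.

0.629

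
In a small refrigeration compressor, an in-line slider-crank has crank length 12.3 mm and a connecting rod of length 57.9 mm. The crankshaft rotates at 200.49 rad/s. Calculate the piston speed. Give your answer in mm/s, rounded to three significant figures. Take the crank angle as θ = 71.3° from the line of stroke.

ω = 200.5 rad/s
For an in-line slider-crank, x = r cosθ + √(L² − r² sin²θ), so v = −rω sinθ·[1 + r cosθ/√(L² − r² sin²θ)].
With r = 0.0123 m, L = 0.0579 m, θ = 71.3°: √(L² − r² sin²θ) = 0.056716 m.
v = −0.0123·200.5·0.94721·[1 + 0.0123·0.32061/0.056716] = -2.4983 m/s.
|v| = 2.4983 m/s = 2498.3 mm/s.

2500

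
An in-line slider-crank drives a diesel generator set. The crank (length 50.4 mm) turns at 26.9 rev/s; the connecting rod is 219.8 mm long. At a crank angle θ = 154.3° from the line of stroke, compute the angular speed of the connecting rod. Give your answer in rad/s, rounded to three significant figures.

35.1

ω = 169 rad/s (converted from 26.9 rev/s).
The rod makes angle φ with the slider axis where L sinφ = r sinθ; differentiating, L cosφ·φ̇ = r ω cosθ.
L cosφ = √(L² − r² sin²θ) = 0.21871 m.
|ω_rod| = r ω |cosθ| / √(L² − r² sin²θ) = 0.0504·169·0.90108/0.21871 = 35.096 rad/s.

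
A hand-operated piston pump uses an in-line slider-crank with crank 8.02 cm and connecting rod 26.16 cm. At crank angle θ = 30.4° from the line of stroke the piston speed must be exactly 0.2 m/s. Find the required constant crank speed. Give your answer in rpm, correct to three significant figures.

37.1

For an in-line slider-crank, |v_piston| = rω|sinθ|·[1 + r cosθ/√(L² − r² sin²θ)].
With r = 0.0802 m, L = 0.2616 m, θ = 30.4°: the bracketed kinematic factor |dx/dθ| = 0.051447 m.
ω = v/|dx/dθ| = 0.2/0.051447 = 3.8875 rad/s.
N = 60ω/(2π) = 37.123 rpm.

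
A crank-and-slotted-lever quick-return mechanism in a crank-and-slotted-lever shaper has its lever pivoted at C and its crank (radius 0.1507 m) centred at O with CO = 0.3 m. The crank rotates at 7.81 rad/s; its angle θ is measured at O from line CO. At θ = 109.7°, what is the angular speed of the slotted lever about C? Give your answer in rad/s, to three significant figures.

0.710

ω = 7.81 rad/s
Crank pin A relative to C: A = (d + r cosθ, r sinθ); lever angle φ = atan2(r sinθ, d + r cosθ).
Differentiating tanφ: φ̇ = rω(d cosθ + r)/(d² + r² + 2dr cosθ).
d² + r² + 2dr cosθ = |CA|² = 0.0822303 m²;  d cosθ + r = +0.049571 m.
|ω_lever| = |0.1507·7.81·+0.049571| / 0.0822303 = 0.70952 rad/s.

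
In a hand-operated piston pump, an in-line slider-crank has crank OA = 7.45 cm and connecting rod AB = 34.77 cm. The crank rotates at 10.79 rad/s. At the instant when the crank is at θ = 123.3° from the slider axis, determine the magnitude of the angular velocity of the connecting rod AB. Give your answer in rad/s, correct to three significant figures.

1.29

ω = 10.79 rad/s
The rod makes angle φ with the slider axis where L sinφ = r sinθ; differentiating, L cosφ·φ̇ = r ω cosθ.
L cosφ = √(L² − r² sin²θ) = 0.34208 m.
|ω_rod| = r ω |cosθ| / √(L² − r² sin²θ) = 0.0745·10.79·0.54902/0.34208 = 1.2902 rad/s.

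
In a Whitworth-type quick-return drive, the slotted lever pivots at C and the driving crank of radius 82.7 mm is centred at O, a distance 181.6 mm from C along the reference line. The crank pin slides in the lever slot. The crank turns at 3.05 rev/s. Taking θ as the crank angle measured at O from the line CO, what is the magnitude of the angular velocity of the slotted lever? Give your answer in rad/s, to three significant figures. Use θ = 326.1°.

5.71

ω = 19.16 rad/s (from 3.05 rev/s).
Crank pin A relative to C: A = (d + r cosθ, r sinθ); lever angle φ = atan2(r sinθ, d + r cosθ).
Differentiating tanφ: φ̇ = rω(d cosθ + r)/(d² + r² + 2dr cosθ).
d² + r² + 2dr cosθ = |CA|² = 0.0647486 m²;  d cosθ + r = +0.23343 m.
|ω_lever| = |0.0827·19.16·+0.23343| / 0.0647486 = 5.7136 rad/s.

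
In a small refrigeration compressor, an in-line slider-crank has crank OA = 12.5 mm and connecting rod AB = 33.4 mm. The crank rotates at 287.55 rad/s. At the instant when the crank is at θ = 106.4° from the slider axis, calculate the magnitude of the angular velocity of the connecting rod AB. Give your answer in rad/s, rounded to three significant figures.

32.6

ω = 287.6 rad/s
The rod makes angle φ with the slider axis where L sinφ = r sinθ; differentiating, L cosφ·φ̇ = r ω cosθ.
L cosφ = √(L² − r² sin²θ) = 0.031173 m.
|ω_rod| = r ω |cosθ| / √(L² − r² sin²θ) = 0.0125·287.6·0.28234/0.031173 = 32.555 rad/s.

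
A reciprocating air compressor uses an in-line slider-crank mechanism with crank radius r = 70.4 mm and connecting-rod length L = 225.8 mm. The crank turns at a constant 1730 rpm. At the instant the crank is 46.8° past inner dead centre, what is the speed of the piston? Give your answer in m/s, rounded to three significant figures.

11.3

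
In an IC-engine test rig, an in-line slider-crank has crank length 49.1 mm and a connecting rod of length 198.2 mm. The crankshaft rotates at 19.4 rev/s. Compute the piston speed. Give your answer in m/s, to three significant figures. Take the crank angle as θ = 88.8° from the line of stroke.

ω = 2π·19.4 = 121.9 rad/s
For an in-line slider-crank, x = r cosθ + √(L² − r² sin²θ), so v = −rω sinθ·[1 + r cosθ/√(L² − r² sin²θ)].
With r = 0.0491 m, L = 0.1982 m, θ = 88.8°: √(L² − r² sin²θ) = 0.19202 m.
v = −0.0491·121.9·0.99978·[1 + 0.0491·0.02094/0.19202] = -6.0157 m/s.
|v| = 6.0157 m/s.

6.02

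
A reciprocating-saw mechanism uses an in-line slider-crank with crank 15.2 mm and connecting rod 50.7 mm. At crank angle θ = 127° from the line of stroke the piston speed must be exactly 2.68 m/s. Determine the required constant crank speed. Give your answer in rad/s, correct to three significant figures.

For an in-line slider-crank, |v_piston| = rω|sinθ|·[1 + r cosθ/√(L² − r² sin²θ)].
With r = 0.0152 m, L = 0.0507 m, θ = 127°: the bracketed kinematic factor |dx/dθ| = 0.0098834 m.
ω = v/|dx/dθ| = 2.68/0.0098834 = 271.16 rad/s.

271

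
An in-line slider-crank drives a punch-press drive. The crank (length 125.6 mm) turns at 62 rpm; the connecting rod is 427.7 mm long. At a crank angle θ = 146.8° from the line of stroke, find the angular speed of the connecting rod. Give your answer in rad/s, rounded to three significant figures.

1.62

ω = 6.493 rad/s (converted from 62 rpm).
The rod makes angle φ with the slider axis where L sinφ = r sinθ; differentiating, L cosφ·φ̇ = r ω cosθ.
L cosφ = √(L² − r² sin²θ) = 0.42213 m.
|ω_rod| = r ω |cosθ| / √(L² − r² sin²θ) = 0.1256·6.493·0.83676/0.42213 = 1.6165 rad/s.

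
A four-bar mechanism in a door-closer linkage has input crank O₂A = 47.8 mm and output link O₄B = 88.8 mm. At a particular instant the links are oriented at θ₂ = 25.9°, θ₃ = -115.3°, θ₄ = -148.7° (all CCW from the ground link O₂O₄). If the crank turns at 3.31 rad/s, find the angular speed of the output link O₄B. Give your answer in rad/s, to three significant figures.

ω₂ = 3.31 rad/s
Differentiating the loop-closure r₂e^{iθ₂}+r₃e^{iθ₃}=r₁+r₄e^{iθ₄} gives r₂ω₂e^{iθ₂}+r₃ω₃e^{iθ₃}=r₄ω₄e^{iθ₄}.
Eliminating the other unknown: ω₄ = r₂ω₂ sin(θ₂−θ₃) / [r₄ sin(θ₄−θ₃)].
Numerator sine = +0.62660; denominator sine = -0.55048.
Result = 0.0478·3.31·(+0.62660) / (0.0888·(-0.55048)) = -2.0281 rad/s; magnitude 2.0281 rad/s.

2.03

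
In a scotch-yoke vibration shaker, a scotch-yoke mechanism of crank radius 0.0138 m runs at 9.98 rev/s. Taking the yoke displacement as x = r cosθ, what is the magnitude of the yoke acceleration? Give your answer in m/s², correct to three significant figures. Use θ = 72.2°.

16.6

ω = 62.71 rad/s (from 9.98 rev/s).
x = r cosθ ⇒ ẍ = −rω² cosθ (ω constant).
|a| = rω²|cosθ| = 0.0138·(62.71)²·|cos 72.2°| = 16.588 m/s².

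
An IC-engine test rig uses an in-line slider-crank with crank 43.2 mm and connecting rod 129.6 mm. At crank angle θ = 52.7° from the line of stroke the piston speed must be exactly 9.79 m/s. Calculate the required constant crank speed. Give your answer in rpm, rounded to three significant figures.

2250

For an in-line slider-crank, |v_piston| = rω|sinθ|·[1 + r cosθ/√(L² − r² sin²θ)].
With r = 0.0432 m, L = 0.1296 m, θ = 52.7°: the bracketed kinematic factor |dx/dθ| = 0.041564 m.
ω = v/|dx/dθ| = 9.79/0.041564 = 235.54 rad/s.
N = 60ω/(2π) = 2249.3 rpm.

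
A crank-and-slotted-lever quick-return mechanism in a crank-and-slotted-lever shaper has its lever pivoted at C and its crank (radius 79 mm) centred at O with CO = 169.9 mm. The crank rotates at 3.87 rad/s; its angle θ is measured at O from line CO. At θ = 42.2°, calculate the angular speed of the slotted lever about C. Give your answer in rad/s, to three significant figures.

1.14

ω = 3.87 rad/s
Crank pin A relative to C: A = (d + r cosθ, r sinθ); lever angle φ = atan2(r sinθ, d + r cosθ).
Differentiating tanφ: φ̇ = rω(d cosθ + r)/(d² + r² + 2dr cosθ).
d² + r² + 2dr cosθ = |CA|² = 0.0549933 m²;  d cosθ + r = +0.20486 m.
|ω_lever| = |0.079·3.87·+0.20486| / 0.0549933 = 1.1389 rad/s.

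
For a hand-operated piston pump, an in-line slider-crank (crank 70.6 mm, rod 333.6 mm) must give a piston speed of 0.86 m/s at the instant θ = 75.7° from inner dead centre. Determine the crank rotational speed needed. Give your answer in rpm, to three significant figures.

114

For an in-line slider-crank, |v_piston| = rω|sinθ|·[1 + r cosθ/√(L² − r² sin²θ)].
With r = 0.0706 m, L = 0.3336 m, θ = 75.7°: the bracketed kinematic factor |dx/dθ| = 0.072066 m.
ω = v/|dx/dθ| = 0.86/0.072066 = 11.933 rad/s.
N = 60ω/(2π) = 113.96 rpm.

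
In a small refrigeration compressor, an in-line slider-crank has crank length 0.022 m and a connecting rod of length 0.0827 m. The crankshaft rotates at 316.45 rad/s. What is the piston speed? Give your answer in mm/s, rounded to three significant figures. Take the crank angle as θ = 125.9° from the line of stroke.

4740

ω = 316.4 rad/s
For an in-line slider-crank, x = r cosθ + √(L² − r² sin²θ), so v = −rω sinθ·[1 + r cosθ/√(L² − r² sin²θ)].
With r = 0.022 m, L = 0.0827 m, θ = 125.9°: √(L² − r² sin²θ) = 0.080757 m.
v = −0.022·316.4·0.81004·[1 + 0.022·-0.58637/0.080757] = -4.7386 m/s.
|v| = 4.7386 m/s = 4738.6 mm/s.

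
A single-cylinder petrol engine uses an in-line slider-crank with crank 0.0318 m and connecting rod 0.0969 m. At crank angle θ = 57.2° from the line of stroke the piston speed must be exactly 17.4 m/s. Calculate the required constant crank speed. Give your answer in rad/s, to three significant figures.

549

For an in-line slider-crank, |v_piston| = rω|sinθ|·[1 + r cosθ/√(L² − r² sin²θ)].
With r = 0.0318 m, L = 0.0969 m, θ = 57.2°: the bracketed kinematic factor |dx/dθ| = 0.031674 m.
ω = v/|dx/dθ| = 17.4/0.031674 = 549.35 rad/s.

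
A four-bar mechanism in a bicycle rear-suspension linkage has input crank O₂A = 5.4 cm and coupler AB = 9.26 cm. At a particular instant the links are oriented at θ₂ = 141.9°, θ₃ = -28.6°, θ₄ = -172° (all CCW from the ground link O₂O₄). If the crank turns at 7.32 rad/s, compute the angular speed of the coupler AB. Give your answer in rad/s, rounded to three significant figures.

ω₂ = 7.32 rad/s
Differentiating the loop-closure r₂e^{iθ₂}+r₃e^{iθ₃}=r₁+r₄e^{iθ₄} gives r₂ω₂e^{iθ₂}+r₃ω₃e^{iθ₃}=r₄ω₄e^{iθ₄}.
Eliminating the other unknown: ω₃ = r₂ω₂ sin(θ₄−θ₂) / [r₃ sin(θ₃−θ₄)].
Numerator sine = +0.72055; denominator sine = +0.59622.
Result = 0.054·7.32·(+0.72055) / (0.0926·(+0.59622)) = +5.1588 rad/s; magnitude 5.1588 rad/s.

5.16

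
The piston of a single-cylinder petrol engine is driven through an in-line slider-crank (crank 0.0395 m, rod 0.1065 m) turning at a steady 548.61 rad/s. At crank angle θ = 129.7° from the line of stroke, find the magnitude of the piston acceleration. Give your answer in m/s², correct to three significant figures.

8270

ω = 548.6 rad/s
x(θ) = r cosθ + √(L² − r² sin²θ); with ω constant, a = ω²·d²x/dθ².
d²x/dθ² = −r cosθ − r²(cos2θ)/√u − r⁴ sin²2θ/(4u^{3/2}),  u = L² − r² sin²θ = 0.0104186 m².
Substituting r = 0.0395 m, L = 0.1065 m, θ = 129.7°: d²x/dθ² = +0.02749 m.
a = ω²·d²x/dθ² = (548.6)²·(+0.02749) = +8273.8 m/s²;  |a| = 8273.8 m/s².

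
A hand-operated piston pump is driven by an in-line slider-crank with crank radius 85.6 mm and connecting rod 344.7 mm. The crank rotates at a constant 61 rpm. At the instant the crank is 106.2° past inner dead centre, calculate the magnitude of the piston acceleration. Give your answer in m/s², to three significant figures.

1.72

ω = 2π·61/60 = 6.388 rad/s
x(θ) = r cosθ + √(L² − r² sin²θ); with ω constant, a = ω²·d²x/dθ².
d²x/dθ² = −r cosθ − r²(cos2θ)/√u − r⁴ sin²2θ/(4u^{3/2}),  u = L² − r² sin²θ = 0.112061 m².
Substituting r = 0.0856 m, L = 0.3447 m, θ = 106.2°: d²x/dθ² = +0.04226 m.
a = ω²·d²x/dθ² = (6.388)²·(+0.04226) = +1.7244 m/s²;  |a| = 1.7244 m/s².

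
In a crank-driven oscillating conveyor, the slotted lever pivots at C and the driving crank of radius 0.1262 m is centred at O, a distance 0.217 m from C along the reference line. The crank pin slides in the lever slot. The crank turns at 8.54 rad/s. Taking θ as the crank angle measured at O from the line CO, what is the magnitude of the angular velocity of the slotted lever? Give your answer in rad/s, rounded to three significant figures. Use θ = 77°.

2.50

ω = 8.54 rad/s
Crank pin A relative to C: A = (d + r cosθ, r sinθ); lever angle φ = atan2(r sinθ, d + r cosθ).
Differentiating tanφ: φ̇ = rω(d cosθ + r)/(d² + r² + 2dr cosθ).
d² + r² + 2dr cosθ = |CA|² = 0.0753362 m²;  d cosθ + r = +0.17501 m.
|ω_lever| = |0.1262·8.54·+0.17501| / 0.0753362 = 2.5037 rad/s.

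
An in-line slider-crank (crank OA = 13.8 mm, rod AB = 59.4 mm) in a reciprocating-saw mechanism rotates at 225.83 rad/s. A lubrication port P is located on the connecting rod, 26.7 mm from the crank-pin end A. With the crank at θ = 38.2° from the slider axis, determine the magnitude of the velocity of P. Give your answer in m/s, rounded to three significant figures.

2.48

ω = 225.8 rad/s.  Crank-pin speed |V_A| = rω = 3.1165 m/s, perpendicular to OA.
Rod angle: sinφ = −(r/L) sinθ ⇒ φ = -8.260°; ω_rod = −rω cosθ/√(L²−r²sin²θ) = -41.663 rad/s.
V_P = V_A + ω_rod × AP, with AP = 0.0267 m along the rod.
Components: V_Px = −rω sinθ − a·ω_rod·sinφ = -2.0871 m/s;  V_Py = rω cosθ + a·ω_rod·cosφ = +1.3482 m/s.
|V_P| = √(V_Px² + V_Py²) = 2.4847 m/s.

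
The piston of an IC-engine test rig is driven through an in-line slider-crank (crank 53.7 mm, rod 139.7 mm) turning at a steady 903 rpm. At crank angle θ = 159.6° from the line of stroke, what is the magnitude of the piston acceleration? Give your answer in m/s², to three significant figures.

ω = 2π·903/60 = 94.56 rad/s
x(θ) = r cosθ + √(L² − r² sin²θ); with ω constant, a = ω²·d²x/dθ².
d²x/dθ² = −r cosθ − r²(cos2θ)/√u − r⁴ sin²2θ/(4u^{3/2}),  u = L² − r² sin²θ = 0.0191657 m².
Substituting r = 0.0537 m, L = 0.1397 m, θ = 159.6°: d²x/dθ² = +0.034229 m.
a = ω²·d²x/dθ² = (94.56)²·(+0.034229) = +306.08 m/s²;  |a| = 306.08 m/s².

306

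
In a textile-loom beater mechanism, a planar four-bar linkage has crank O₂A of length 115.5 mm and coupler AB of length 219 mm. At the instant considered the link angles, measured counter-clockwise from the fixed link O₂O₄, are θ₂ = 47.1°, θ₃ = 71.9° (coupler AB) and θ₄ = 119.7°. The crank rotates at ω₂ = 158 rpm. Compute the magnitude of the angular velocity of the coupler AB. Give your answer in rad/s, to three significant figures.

11.2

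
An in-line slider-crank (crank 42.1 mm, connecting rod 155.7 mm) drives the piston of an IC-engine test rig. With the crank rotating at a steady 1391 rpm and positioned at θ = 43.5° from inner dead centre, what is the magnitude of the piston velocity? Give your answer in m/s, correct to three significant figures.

5.06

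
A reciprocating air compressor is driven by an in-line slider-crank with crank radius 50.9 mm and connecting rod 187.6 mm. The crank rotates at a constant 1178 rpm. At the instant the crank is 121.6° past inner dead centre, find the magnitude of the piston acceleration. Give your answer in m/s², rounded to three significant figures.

500

ω = 2π·1178/60 = 123.4 rad/s
x(θ) = r cosθ + √(L² − r² sin²θ); with ω constant, a = ω²·d²x/dθ².
d²x/dθ² = −r cosθ − r²(cos2θ)/√u − r⁴ sin²2θ/(4u^{3/2}),  u = L² − r² sin²θ = 0.0333143 m².
Substituting r = 0.0509 m, L = 0.1876 m, θ = 121.6°: d²x/dθ² = +0.032851 m.
a = ω²·d²x/dθ² = (123.4)²·(+0.032851) = +499.92 m/s²;  |a| = 499.92 m/s².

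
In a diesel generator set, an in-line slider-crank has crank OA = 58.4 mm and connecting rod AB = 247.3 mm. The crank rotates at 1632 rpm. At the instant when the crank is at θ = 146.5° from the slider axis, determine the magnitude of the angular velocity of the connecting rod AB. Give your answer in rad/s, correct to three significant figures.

ω = 170.9 rad/s (converted from 1632 rpm).
The rod makes angle φ with the slider axis where L sinφ = r sinθ; differentiating, L cosφ·φ̇ = r ω cosθ.
L cosφ = √(L² − r² sin²θ) = 0.24519 m.
|ω_rod| = r ω |cosθ| / √(L² − r² sin²θ) = 0.0584·170.9·0.83389/0.24519 = 33.944 rad/s.

33.9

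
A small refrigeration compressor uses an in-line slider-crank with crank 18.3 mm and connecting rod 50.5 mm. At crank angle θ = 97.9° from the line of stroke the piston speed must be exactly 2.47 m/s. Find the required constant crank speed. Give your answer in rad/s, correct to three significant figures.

144

For an in-line slider-crank, |v_piston| = rω|sinθ|·[1 + r cosθ/√(L² − r² sin²θ)].
With r = 0.0183 m, L = 0.0505 m, θ = 97.9°: the bracketed kinematic factor |dx/dθ| = 0.017159 m.
ω = v/|dx/dθ| = 2.47/0.017159 = 143.95 rad/s.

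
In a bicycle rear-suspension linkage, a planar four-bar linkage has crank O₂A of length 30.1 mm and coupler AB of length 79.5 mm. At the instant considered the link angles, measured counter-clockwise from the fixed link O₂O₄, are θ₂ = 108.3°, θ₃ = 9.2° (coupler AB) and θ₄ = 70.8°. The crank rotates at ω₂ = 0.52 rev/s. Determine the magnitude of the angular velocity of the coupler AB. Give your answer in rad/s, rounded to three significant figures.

0.856

ω₂ = 3.267 rad/s (from 0.52 rev/s).
Differentiating the loop-closure r₂e^{iθ₂}+r₃e^{iθ₃}=r₁+r₄e^{iθ₄} gives r₂ω₂e^{iθ₂}+r₃ω₃e^{iθ₃}=r₄ω₄e^{iθ₄}.
Eliminating the other unknown: ω₃ = r₂ω₂ sin(θ₄−θ₂) / [r₃ sin(θ₃−θ₄)].
Numerator sine = -0.60876; denominator sine = -0.87965.
Result = 0.0301·3.267·(-0.60876) / (0.0795·(-0.87965)) = +0.85609 rad/s; magnitude 0.85609 rad/s.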